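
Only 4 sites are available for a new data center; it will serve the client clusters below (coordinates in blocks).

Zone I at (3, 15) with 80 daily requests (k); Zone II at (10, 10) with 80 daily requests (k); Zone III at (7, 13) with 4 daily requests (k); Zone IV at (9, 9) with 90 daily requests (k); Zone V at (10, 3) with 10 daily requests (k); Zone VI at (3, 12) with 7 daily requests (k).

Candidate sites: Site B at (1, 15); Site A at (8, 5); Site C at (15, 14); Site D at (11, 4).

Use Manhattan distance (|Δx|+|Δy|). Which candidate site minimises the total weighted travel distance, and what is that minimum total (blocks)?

Site A, total 2370 blocks

Total weighted distance at each candidate:
  Site B (1, 15): total = 2817
  Site A (8, 5): total = 2370
  Site C (15, 14): total = 3044
  Site D (11, 4): total = 2894
Minimum is at Site A with total 2370 blocks.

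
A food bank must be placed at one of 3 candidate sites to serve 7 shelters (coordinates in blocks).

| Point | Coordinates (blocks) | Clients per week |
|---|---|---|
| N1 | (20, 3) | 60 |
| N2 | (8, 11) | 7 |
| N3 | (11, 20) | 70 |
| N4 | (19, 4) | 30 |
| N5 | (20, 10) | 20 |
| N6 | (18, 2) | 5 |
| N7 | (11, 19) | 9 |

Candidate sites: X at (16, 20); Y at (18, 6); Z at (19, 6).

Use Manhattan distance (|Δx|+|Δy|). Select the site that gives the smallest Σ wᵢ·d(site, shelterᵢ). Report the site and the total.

Z, total 2266 blocks

Total weighted distance at each candidate:
  X (16, 20): total = 2733
  Y (18, 6): total = 2285
  Z (19, 6): total = 2266
Minimum is at Z with total 2266 blocks.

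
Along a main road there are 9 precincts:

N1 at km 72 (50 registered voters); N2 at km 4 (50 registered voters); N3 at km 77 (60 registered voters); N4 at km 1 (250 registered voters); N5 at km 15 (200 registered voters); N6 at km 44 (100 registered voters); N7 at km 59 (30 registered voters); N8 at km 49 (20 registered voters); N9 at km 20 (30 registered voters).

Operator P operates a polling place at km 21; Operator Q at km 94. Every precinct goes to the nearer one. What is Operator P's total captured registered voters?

The indifferent point is the midpoint (21+94)/2 = 57.5; precincts left of it (closer to Operator P at 21) go to Operator P, those right go to Operator Q.
  N4 at 1 (w=250) → Operator P
  N2 at 4 (w=50) → Operator P
  N5 at 15 (w=200) → Operator P
  N9 at 20 (w=30) → Operator P
  N6 at 44 (w=100) → Operator P
  N8 at 49 (w=20) → Operator P
  N7 at 59 (w=30) → Operator Q
  N1 at 72 (w=50) → Operator Q
  N3 at 77 (w=60) → Operator Q
Operator P captures 650; Operator Q captures 140.

650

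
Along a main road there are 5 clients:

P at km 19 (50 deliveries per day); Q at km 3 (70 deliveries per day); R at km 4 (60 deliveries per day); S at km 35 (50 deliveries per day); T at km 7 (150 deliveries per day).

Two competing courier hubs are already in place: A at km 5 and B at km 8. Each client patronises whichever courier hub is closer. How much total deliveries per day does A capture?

The indifferent point is the midpoint (5+8)/2 = 6.5; clients left of it (closer to A at 5) go to A, those right go to B.
  Q at 3 (w=70) → A
  R at 4 (w=60) → A
  T at 7 (w=150) → B
  P at 19 (w=50) → B
  S at 35 (w=50) → B
A captures 130; B captures 250.

130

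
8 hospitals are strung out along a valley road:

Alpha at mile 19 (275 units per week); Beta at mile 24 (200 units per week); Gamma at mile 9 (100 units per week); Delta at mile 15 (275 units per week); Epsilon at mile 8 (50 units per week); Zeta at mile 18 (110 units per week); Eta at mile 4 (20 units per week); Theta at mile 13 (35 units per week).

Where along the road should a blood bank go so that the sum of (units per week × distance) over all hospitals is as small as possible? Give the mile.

For a sum of weighted absolute distances on a line, the optimum is the weighted median (not the mean). Total weight W = 1065; half-weight = 532.5.
Sort by position and accumulate weight:
  mile 4 (Eta, w=20) → cum 20
  mile 8 (Epsilon, w=50) → cum 70
  mile 9 (Gamma, w=100) → cum 170
  mile 13 (Theta, w=35) → cum 205
  mile 15 (Delta, w=275) → cum 480
  mile 18 (Zeta, w=110) → cum 590  ≥ 532.5 → median here
  mile 19 (Alpha, w=275) → cum 865
  mile 24 (Beta, w=200) → cum 1065
Optimal location: mile 18.

x = 18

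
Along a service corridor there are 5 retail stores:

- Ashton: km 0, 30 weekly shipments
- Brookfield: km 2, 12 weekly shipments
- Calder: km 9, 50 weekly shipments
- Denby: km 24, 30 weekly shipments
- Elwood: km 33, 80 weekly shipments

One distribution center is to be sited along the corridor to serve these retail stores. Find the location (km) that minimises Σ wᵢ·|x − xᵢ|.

x = 24

For a sum of weighted absolute distances on a line, the optimum is the weighted median (not the mean). Total weight W = 202; half-weight = 101.
Sort by position and accumulate weight:
  km 0 (Ashton, w=30) → cum 30
  km 2 (Brookfield, w=12) → cum 42
  km 9 (Calder, w=50) → cum 92
  km 24 (Denby, w=30) → cum 122  ≥ 101 → median here
  km 33 (Elwood, w=80) → cum 202
Optimal location: km 24.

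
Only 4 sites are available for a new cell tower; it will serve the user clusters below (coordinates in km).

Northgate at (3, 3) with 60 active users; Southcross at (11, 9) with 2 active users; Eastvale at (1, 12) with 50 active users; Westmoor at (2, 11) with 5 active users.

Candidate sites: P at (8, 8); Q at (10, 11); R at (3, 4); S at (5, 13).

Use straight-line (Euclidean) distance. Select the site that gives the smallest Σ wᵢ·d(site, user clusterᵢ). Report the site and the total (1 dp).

Total weighted distance at each candidate:
  P (8, 8): total = 867.2
  Q (10, 11): total = 1135.1
  R (3, 4): total = 526.5
  S (5, 13): total = 850.5
Minimum is at R with total 526.5 km.

R, total 526.5 km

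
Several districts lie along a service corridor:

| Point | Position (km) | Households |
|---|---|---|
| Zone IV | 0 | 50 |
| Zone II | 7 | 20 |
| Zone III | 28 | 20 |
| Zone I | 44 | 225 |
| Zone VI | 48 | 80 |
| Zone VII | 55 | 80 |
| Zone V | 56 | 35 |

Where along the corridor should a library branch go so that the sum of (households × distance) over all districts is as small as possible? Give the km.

x = 44

For a sum of weighted absolute distances on a line, the optimum is the weighted median (not the mean). Total weight W = 510; half-weight = 255.
Sort by position and accumulate weight:
  km 0 (Zone IV, w=50) → cum 50
  km 7 (Zone II, w=20) → cum 70
  km 28 (Zone III, w=20) → cum 90
  km 44 (Zone I, w=225) → cum 315  ≥ 255 → median here
  km 48 (Zone VI, w=80) → cum 395
  km 55 (Zone VII, w=80) → cum 475
  km 56 (Zone V, w=35) → cum 510
Optimal location: km 44.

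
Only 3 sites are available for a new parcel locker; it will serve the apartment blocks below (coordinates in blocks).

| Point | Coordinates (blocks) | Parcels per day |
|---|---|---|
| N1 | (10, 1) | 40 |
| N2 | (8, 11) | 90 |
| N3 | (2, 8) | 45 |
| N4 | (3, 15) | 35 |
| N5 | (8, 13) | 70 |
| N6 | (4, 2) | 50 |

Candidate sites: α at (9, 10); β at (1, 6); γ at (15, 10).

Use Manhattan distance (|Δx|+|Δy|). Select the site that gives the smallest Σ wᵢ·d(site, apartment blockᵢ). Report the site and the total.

α, total 2300 blocks

Total weighted distance at each candidate:
  α (9, 10): total = 2300
  β (1, 6): total = 3490
  γ (15, 10): total = 4200
Minimum is at α with total 2300 blocks.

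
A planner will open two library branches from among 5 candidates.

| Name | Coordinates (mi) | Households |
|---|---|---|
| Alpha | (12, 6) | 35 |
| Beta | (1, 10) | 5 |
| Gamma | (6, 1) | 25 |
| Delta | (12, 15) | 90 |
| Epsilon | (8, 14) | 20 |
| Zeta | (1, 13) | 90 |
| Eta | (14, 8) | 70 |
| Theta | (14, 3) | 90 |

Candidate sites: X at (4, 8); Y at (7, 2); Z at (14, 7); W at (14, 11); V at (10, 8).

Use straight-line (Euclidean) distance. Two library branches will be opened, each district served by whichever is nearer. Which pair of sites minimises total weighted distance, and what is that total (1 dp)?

Evaluate every pair (each demand assigned to the nearer of the two):
  {X, Z}: total = 2119.5
  {X, W}: total = 2380.0
  {X, V}: total = 2461.8
  {Z, V}: total = 2464.2
  {Z, W}: total = 2543.9
  {W, V}: total = 2588.5
  {Y, Z}: total = 2647.9
  {Y, V}: total = 2745.0
  {Y, W}: total = 2784.6
  {X, Y}: total = 3185.0
Best pair: {X, Z} with total 2119.5.

{X, Z}, total 2119.5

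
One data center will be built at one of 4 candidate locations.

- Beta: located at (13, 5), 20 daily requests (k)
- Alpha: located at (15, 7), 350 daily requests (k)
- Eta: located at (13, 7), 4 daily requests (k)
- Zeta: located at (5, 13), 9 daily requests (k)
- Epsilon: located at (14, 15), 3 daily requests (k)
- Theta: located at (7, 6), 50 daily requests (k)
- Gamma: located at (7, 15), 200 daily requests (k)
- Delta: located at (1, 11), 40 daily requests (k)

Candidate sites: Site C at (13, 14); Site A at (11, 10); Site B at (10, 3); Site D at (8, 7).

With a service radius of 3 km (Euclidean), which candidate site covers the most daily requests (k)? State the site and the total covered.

Site D, covering 50

Coverage radius r = 3 km; a point is covered iff (Δx)²+(Δy)² ≤ 3² = 9.
  Site C (13, 14): covers {Epsilon} → 3
  Site A (11, 10): covers {none} → 0
  Site B (10, 3): covers {none} → 0
  Site D (8, 7): covers {Theta} → 50
Maximum coverage at Site D: 50 daily requests (k).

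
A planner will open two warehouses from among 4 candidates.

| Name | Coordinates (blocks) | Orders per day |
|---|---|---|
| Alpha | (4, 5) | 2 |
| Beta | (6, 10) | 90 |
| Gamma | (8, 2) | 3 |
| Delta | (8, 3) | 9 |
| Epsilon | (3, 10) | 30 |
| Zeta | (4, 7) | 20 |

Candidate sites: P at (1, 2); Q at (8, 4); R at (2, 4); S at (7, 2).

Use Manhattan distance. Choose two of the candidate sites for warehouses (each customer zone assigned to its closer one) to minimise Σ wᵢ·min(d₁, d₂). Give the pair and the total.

Evaluate every pair (each demand assigned to the nearer of the two):
  {Q, R}: total = 1051
  {R, S}: total = 1147
  {P, Q}: total = 1185
  {Q, S}: total = 1212
  {P, R}: total = 1300
  {P, S}: total = 1303
Best pair: {Q, R} with total 1051.

{Q, R}, total 1051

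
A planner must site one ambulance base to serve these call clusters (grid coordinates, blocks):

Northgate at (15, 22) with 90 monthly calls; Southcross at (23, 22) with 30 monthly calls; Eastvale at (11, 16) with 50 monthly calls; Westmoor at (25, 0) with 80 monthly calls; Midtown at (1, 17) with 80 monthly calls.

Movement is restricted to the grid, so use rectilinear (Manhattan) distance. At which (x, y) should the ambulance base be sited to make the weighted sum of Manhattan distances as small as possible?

(15, 17)

Manhattan distance separates: Σwᵢ(|x−xᵢ|+|y−yᵢ|) = Σwᵢ|x−xᵢ| + Σwᵢ|y−yᵢ|, so x and y are optimised independently as 1-D weighted medians.
Total weight W = 330; half = 165.
x-coordinate, sorted with cumulative weight:
  x=1 (Midtown, w=80) cum 80
  x=11 (Eastvale, w=50) cum 130
  x=15 (Northgate, w=90) cum 220  ← median
  x=23 (Southcross, w=30) cum 250
  x=25 (Westmoor, w=80) cum 330
⇒ x* = 15
y-coordinate, sorted with cumulative weight:
  y=0 (Westmoor, w=80) cum 80
  y=16 (Eastvale, w=50) cum 130
  y=17 (Midtown, w=80) cum 210  ← median
  y=22 (Northgate, w=90) cum 300
  y=22 (Southcross, w=30) cum 330
⇒ y* = 17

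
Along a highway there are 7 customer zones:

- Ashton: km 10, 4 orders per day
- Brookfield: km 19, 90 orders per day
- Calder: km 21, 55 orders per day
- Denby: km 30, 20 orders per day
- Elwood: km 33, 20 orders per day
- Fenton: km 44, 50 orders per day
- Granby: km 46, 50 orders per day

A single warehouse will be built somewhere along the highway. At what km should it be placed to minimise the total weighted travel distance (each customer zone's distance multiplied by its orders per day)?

For a sum of weighted absolute distances on a line, the optimum is the weighted median (not the mean). Total weight W = 289; half-weight = 144.5.
Sort by position and accumulate weight:
  km 10 (Ashton, w=4) → cum 4
  km 19 (Brookfield, w=90) → cum 94
  km 21 (Calder, w=55) → cum 149  ≥ 144.5 → median here
  km 30 (Denby, w=20) → cum 169
  km 33 (Elwood, w=20) → cum 189
  km 44 (Fenton, w=50) → cum 239
  km 46 (Granby, w=50) → cum 289
Optimal location: km 21.

x = 21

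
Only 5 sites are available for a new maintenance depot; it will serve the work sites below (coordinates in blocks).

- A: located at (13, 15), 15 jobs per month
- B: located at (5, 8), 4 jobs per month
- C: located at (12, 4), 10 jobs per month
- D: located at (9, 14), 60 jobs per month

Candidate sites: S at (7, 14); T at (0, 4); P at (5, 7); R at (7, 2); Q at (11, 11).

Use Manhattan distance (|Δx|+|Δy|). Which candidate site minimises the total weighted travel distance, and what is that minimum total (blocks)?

Total weighted distance at each candidate:
  S (7, 14): total = 407
  T (0, 4): total = 1656
  P (5, 7): total = 1004
  R (7, 2): total = 1227
  Q (11, 11): total = 506
Minimum is at S with total 407 blocks.

S, total 407 blocks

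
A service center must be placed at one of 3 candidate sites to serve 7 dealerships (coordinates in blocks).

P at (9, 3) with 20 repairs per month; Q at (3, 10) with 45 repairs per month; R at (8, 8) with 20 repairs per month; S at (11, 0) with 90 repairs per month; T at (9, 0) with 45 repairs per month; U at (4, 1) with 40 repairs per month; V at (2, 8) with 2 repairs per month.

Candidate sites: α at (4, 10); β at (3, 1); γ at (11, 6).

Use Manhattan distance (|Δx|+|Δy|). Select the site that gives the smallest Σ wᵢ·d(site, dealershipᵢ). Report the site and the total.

Total weighted distance at each candidate:
  α (4, 10): total = 2978
  β (3, 1): total = 1986
  γ (11, 6): total = 2142
Minimum is at β with total 1986 blocks.

β, total 1986 blocks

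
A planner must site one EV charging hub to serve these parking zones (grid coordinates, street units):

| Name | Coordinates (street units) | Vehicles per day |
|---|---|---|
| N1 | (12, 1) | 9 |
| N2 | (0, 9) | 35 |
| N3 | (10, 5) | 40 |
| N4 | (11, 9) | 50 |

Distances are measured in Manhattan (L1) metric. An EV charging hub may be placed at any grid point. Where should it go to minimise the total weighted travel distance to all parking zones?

Manhattan distance separates: Σwᵢ(|x−xᵢ|+|y−yᵢ|) = Σwᵢ|x−xᵢ| + Σwᵢ|y−yᵢ|, so x and y are optimised independently as 1-D weighted medians.
Total weight W = 134; half = 67.
x-coordinate, sorted with cumulative weight:
  x=0 (N2, w=35) cum 35
  x=10 (N3, w=40) cum 75  ← median
  x=11 (N4, w=50) cum 125
  x=12 (N1, w=9) cum 134
⇒ x* = 10
y-coordinate, sorted with cumulative weight:
  y=1 (N1, w=9) cum 9
  y=5 (N3, w=40) cum 49
  y=9 (N2, w=35) cum 84  ← median
  y=9 (N4, w=50) cum 134
⇒ y* = 9

(10, 9)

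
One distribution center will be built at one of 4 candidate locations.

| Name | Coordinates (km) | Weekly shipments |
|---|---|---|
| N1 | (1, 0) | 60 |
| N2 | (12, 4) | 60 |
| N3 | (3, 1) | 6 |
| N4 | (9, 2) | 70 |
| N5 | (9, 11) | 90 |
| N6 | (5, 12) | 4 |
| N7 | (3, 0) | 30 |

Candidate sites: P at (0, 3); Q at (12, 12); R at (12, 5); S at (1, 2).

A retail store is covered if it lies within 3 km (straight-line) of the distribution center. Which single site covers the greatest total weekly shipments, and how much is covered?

S, covering 96

Coverage radius r = 3 km; a point is covered iff (Δx)²+(Δy)² ≤ 3² = 9.
  P (0, 3): covers {none} → 0
  Q (12, 12): covers {none} → 0
  R (12, 5): covers {N2} → 60
  S (1, 2): covers {N1, N3, N7} → 96
Maximum coverage at S: 96 weekly shipments.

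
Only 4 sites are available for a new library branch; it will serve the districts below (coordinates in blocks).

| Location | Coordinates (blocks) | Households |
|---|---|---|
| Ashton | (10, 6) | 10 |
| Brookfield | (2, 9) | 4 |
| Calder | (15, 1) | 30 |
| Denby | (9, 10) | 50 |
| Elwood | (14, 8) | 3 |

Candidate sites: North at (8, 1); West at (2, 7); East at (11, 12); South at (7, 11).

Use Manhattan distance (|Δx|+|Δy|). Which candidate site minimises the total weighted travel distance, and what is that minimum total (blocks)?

East, total 789 blocks

Total weighted distance at each candidate:
  North (8, 1): total = 875
  West (2, 7): total = 1207
  East (11, 12): total = 789
  South (7, 11): total = 828
Minimum is at East with total 789 blocks.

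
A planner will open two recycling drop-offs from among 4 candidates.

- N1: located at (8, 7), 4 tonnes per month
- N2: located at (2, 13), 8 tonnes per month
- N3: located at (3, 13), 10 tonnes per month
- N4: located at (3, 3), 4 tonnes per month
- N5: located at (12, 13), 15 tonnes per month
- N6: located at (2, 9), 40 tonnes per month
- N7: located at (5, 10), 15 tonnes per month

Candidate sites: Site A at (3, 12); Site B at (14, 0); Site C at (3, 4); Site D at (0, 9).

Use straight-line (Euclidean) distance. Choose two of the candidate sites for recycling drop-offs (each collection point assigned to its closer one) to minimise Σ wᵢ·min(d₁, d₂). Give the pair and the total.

{Site A, Site D}, total 334.7

Evaluate every pair (each demand assigned to the nearer of the two):
  {Site A, Site D}: total = 334.7
  {Site A, Site C}: total = 353.4
  {Site A, Site B}: total = 390.3
  {Site C, Site D}: total = 459.3
  {Site B, Site D}: total = 491.8
  {Site B, Site C}: total = 679.5
Best pair: {Site A, Site D} with total 334.7.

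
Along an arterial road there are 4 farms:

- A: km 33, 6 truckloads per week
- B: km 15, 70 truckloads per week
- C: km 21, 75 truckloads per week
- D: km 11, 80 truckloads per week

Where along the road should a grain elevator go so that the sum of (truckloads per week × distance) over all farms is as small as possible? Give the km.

x = 15

For a sum of weighted absolute distances on a line, the optimum is the weighted median (not the mean). Total weight W = 231; half-weight = 115.5.
Sort by position and accumulate weight:
  km 11 (D, w=80) → cum 80
  km 15 (B, w=70) → cum 150  ≥ 115.5 → median here
  km 21 (C, w=75) → cum 225
  km 33 (A, w=6) → cum 231
Optimal location: km 15.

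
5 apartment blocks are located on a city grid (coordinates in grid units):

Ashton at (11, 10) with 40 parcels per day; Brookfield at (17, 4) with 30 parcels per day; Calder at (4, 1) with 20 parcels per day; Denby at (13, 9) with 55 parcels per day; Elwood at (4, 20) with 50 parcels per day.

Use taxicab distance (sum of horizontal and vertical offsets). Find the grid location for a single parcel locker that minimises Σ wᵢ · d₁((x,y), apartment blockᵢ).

(11, 9)

Manhattan distance separates: Σwᵢ(|x−xᵢ|+|y−yᵢ|) = Σwᵢ|x−xᵢ| + Σwᵢ|y−yᵢ|, so x and y are optimised independently as 1-D weighted medians.
Total weight W = 195; half = 97.5.
x-coordinate, sorted with cumulative weight:
  x=4 (Calder, w=20) cum 20
  x=4 (Elwood, w=50) cum 70
  x=11 (Ashton, w=40) cum 110  ← median
  x=13 (Denby, w=55) cum 165
  x=17 (Brookfield, w=30) cum 195
⇒ x* = 11
y-coordinate, sorted with cumulative weight:
  y=1 (Calder, w=20) cum 20
  y=4 (Brookfield, w=30) cum 50
  y=9 (Denby, w=55) cum 105  ← median
  y=10 (Ashton, w=40) cum 145
  y=20 (Elwood, w=50) cum 195
⇒ y* = 9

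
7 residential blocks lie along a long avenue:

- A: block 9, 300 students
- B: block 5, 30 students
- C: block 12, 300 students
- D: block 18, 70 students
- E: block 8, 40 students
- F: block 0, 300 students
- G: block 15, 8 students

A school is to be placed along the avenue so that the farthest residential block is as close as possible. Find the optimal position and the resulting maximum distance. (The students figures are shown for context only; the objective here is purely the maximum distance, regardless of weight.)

The 1-center on a line is the midpoint of the two extreme points: leftmost at 0, rightmost at 18.
Optimal location = (0 + 18)/2 = 9; maximum distance = (18 − 0)/2 = 9.

location 9, max distance 9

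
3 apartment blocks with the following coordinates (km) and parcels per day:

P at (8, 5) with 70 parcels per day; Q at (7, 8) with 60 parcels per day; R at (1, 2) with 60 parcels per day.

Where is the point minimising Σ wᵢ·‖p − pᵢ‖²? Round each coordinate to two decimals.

(5.47, 5.00)

The minimiser of Σwᵢ‖p−pᵢ‖² is the weighted centroid p* = (Σwᵢpᵢ)/(Σwᵢ).
Σwᵢ = 190.
Σwᵢxᵢ = 70·8 + 60·7 + 60·1 = 1040.
Σwᵢyᵢ = 70·5 + 60·8 + 60·2 = 950.
x* = 1040/190 = 5.47, y* = 950/190 = 5.00.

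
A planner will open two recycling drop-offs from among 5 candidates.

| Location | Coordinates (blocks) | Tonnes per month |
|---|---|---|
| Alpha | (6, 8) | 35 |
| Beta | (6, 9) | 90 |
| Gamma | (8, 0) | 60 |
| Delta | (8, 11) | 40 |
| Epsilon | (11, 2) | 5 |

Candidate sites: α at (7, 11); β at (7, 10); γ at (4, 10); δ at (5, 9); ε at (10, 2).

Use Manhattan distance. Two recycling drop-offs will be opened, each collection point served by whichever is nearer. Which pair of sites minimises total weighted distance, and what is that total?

Evaluate every pair (each demand assigned to the nearer of the two):
  {δ, ε}: total = 605
  {β, ε}: total = 610
  {α, ε}: total = 695
  {γ, ε}: total = 855
  {β, δ}: total = 960
  {α, δ}: total = 985
  {α, β}: total = 1045
  {β, γ}: total = 1085
  {γ, δ}: total = 1145
  {α, γ}: total = 1235
Best pair: {δ, ε} with total 605.

{δ, ε}, total 605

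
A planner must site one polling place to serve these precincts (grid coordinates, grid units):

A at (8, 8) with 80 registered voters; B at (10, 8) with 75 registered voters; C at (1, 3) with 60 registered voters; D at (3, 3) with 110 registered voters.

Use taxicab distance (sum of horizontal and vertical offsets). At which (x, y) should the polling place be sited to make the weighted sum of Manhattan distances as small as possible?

(3, 3)

Manhattan distance separates: Σwᵢ(|x−xᵢ|+|y−yᵢ|) = Σwᵢ|x−xᵢ| + Σwᵢ|y−yᵢ|, so x and y are optimised independently as 1-D weighted medians.
Total weight W = 325; half = 162.5.
x-coordinate, sorted with cumulative weight:
  x=1 (C, w=60) cum 60
  x=3 (D, w=110) cum 170  ← median
  x=8 (A, w=80) cum 250
  x=10 (B, w=75) cum 325
⇒ x* = 3
y-coordinate, sorted with cumulative weight:
  y=3 (C, w=60) cum 60
  y=3 (D, w=110) cum 170  ← median
  y=8 (A, w=80) cum 250
  y=8 (B, w=75) cum 325
⇒ y* = 3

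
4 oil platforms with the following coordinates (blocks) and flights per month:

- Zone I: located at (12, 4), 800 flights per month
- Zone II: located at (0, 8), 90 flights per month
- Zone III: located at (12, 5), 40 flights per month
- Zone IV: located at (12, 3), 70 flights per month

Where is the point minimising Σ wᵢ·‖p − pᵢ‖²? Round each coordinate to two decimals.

The minimiser of Σwᵢ‖p−pᵢ‖² is the weighted centroid p* = (Σwᵢpᵢ)/(Σwᵢ).
Σwᵢ = 1000.
Σwᵢxᵢ = 800·12 + 90·0 + 40·12 + 70·12 = 10920.
Σwᵢyᵢ = 800·4 + 90·8 + 40·5 + 70·3 = 4330.
x* = 10920/1000 = 10.92, y* = 4330/1000 = 4.33.

(10.92, 4.33)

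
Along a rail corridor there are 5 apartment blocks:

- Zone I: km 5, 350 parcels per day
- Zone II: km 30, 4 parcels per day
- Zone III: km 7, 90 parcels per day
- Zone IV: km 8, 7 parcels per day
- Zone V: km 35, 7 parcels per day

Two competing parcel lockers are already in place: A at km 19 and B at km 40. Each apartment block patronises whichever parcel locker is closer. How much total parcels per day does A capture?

447

The indifferent point is the midpoint (19+40)/2 = 29.5; apartment blocks left of it (closer to A at 19) go to A, those right go to B.
  Zone I at 5 (w=350) → A
  Zone III at 7 (w=90) → A
  Zone IV at 8 (w=7) → A
  Zone II at 30 (w=4) → B
  Zone V at 35 (w=7) → B
A captures 447; B captures 11.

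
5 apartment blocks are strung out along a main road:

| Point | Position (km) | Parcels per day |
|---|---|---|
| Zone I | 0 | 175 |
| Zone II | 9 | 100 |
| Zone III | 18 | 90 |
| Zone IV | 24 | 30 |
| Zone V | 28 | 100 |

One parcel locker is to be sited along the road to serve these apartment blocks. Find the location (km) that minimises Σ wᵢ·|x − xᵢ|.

x = 9

For a sum of weighted absolute distances on a line, the optimum is the weighted median (not the mean). Total weight W = 495; half-weight = 247.5.
Sort by position and accumulate weight:
  km 0 (Zone I, w=175) → cum 175
  km 9 (Zone II, w=100) → cum 275  ≥ 247.5 → median here
  km 18 (Zone III, w=90) → cum 365
  km 24 (Zone IV, w=30) → cum 395
  km 28 (Zone V, w=100) → cum 495
Optimal location: km 9.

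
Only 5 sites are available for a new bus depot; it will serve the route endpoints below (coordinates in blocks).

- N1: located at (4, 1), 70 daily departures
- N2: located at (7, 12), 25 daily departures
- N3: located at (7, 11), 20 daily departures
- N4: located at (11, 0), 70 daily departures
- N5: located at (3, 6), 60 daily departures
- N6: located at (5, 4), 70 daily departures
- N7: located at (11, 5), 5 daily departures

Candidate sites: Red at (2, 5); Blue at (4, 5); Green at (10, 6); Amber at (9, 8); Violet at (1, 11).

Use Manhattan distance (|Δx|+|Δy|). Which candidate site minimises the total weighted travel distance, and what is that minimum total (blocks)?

Total weighted distance at each candidate:
  Red (2, 5): total = 2365
  Blue (4, 5): total = 1845
  Green (10, 6): total = 2565
  Amber (9, 8): total = 2855
  Violet (1, 11): total = 3945
Minimum is at Blue with total 1845 blocks.

Blue, total 1845 blocks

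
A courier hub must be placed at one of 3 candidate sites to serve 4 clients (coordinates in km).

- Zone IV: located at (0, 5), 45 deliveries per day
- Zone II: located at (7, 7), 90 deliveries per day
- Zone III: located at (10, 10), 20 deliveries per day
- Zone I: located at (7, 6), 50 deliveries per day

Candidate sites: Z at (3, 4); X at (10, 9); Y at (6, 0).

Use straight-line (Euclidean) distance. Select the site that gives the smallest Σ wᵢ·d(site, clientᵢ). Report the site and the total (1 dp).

Z, total 1000.3 km

Total weighted distance at each candidate:
  Z (3, 4): total = 1000.3
  X (10, 9): total = 1041.3
  Y (6, 0): total = 1507.4
Minimum is at Z with total 1000.3 km.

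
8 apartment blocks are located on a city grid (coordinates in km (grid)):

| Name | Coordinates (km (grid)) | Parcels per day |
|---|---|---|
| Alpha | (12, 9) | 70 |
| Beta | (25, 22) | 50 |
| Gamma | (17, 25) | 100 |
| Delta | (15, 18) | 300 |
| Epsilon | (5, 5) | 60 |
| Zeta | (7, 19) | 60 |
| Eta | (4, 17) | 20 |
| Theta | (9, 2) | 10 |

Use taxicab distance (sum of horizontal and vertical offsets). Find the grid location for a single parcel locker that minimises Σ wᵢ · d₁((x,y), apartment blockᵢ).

(15, 18)

Manhattan distance separates: Σwᵢ(|x−xᵢ|+|y−yᵢ|) = Σwᵢ|x−xᵢ| + Σwᵢ|y−yᵢ|, so x and y are optimised independently as 1-D weighted medians.
Total weight W = 670; half = 335.
x-coordinate, sorted with cumulative weight:
  x=4 (Eta, w=20) cum 20
  x=5 (Epsilon, w=60) cum 80
  x=7 (Zeta, w=60) cum 140
  x=9 (Theta, w=10) cum 150
  x=12 (Alpha, w=70) cum 220
  x=15 (Delta, w=300) cum 520  ← median
  x=17 (Gamma, w=100) cum 620
  x=25 (Beta, w=50) cum 670
⇒ x* = 15
y-coordinate, sorted with cumulative weight:
  y=2 (Theta, w=10) cum 10
  y=5 (Epsilon, w=60) cum 70
  y=9 (Alpha, w=70) cum 140
  y=17 (Eta, w=20) cum 160
  y=18 (Delta, w=300) cum 460  ← median
  y=19 (Zeta, w=60) cum 520
  y=22 (Beta, w=50) cum 570
  y=25 (Gamma, w=100) cum 670
⇒ y* = 18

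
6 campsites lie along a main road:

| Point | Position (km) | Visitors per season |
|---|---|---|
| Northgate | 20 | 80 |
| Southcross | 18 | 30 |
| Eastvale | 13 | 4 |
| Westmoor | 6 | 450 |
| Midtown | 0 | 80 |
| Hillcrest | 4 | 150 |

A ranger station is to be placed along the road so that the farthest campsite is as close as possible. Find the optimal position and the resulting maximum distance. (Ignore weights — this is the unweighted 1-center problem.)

The 1-center on a line is the midpoint of the two extreme points: leftmost at 0, rightmost at 20.
Optimal location = (0 + 20)/2 = 10; maximum distance = (20 − 0)/2 = 10.

location 10, max distance 10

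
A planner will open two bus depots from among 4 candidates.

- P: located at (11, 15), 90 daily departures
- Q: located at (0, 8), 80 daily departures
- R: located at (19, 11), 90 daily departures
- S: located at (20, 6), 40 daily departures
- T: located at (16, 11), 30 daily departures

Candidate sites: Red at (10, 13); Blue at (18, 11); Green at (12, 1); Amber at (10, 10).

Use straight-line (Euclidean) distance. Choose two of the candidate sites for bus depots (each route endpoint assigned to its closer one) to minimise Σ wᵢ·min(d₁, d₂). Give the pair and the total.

Evaluate every pair (each demand assigned to the nearer of the two):
  {Red, Blue}: total = 1461.1
  {Blue, Amber}: total = 1640.2
  {Blue, Green}: total = 2202.4
  {Red, Amber}: total = 2445.4
  {Red, Green}: total = 2492.5
  {Green, Amber}: total = 2649.6
Best pair: {Red, Blue} with total 1461.1.

{Red, Blue}, total 1461.1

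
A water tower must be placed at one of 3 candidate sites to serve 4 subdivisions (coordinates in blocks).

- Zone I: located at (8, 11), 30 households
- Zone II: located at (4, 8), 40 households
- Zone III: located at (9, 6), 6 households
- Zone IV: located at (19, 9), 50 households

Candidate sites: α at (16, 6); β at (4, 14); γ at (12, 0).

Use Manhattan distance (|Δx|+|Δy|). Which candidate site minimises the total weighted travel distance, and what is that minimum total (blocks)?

Total weighted distance at each candidate:
  α (16, 6): total = 1292
  β (4, 14): total = 1528
  γ (12, 0): total = 1944
Minimum is at α with total 1292 blocks.

α, total 1292 blocks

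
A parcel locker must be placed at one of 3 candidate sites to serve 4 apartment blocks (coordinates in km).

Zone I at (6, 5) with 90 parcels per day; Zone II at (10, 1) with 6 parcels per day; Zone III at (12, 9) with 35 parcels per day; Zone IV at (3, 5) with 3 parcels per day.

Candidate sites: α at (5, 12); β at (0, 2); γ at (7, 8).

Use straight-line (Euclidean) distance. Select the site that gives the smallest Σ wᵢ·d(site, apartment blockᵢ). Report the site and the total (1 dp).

γ, total 523.8 km

Total weighted distance at each candidate:
  α (5, 12): total = 997.3
  β (0, 2): total = 1163.0
  γ (7, 8): total = 523.8
Minimum is at γ with total 523.8 km.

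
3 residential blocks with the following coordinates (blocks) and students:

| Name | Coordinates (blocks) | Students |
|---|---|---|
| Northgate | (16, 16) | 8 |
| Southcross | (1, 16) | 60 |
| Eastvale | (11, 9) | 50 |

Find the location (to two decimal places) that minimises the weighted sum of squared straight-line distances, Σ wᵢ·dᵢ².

(6.25, 13.03)

The minimiser of Σwᵢ‖p−pᵢ‖² is the weighted centroid p* = (Σwᵢpᵢ)/(Σwᵢ).
Σwᵢ = 118.
Σwᵢxᵢ = 8·16 + 60·1 + 50·11 = 738.
Σwᵢyᵢ = 8·16 + 60·16 + 50·9 = 1538.
x* = 738/118 = 6.25, y* = 1538/118 = 13.03.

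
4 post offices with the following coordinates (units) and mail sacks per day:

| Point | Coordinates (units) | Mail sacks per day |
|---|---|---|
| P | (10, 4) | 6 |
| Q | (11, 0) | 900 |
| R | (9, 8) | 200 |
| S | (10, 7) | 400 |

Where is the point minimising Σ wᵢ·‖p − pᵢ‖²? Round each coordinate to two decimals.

The minimiser of Σwᵢ‖p−pᵢ‖² is the weighted centroid p* = (Σwᵢpᵢ)/(Σwᵢ).
Σwᵢ = 1506.
Σwᵢxᵢ = 6·10 + 900·11 + 200·9 + 400·10 = 15760.
Σwᵢyᵢ = 6·4 + 900·0 + 200·8 + 400·7 = 4424.
x* = 15760/1506 = 10.46, y* = 4424/1506 = 2.94.

(10.46, 2.94)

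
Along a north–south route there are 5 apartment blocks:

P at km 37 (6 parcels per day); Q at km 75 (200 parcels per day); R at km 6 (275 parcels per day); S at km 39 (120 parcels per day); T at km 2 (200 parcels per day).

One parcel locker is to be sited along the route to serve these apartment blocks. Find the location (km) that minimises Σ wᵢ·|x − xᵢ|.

For a sum of weighted absolute distances on a line, the optimum is the weighted median (not the mean). Total weight W = 801; half-weight = 400.5.
Sort by position and accumulate weight:
  km 2 (T, w=200) → cum 200
  km 6 (R, w=275) → cum 475  ≥ 400.5 → median here
  km 37 (P, w=6) → cum 481
  km 39 (S, w=120) → cum 601
  km 75 (Q, w=200) → cum 801
Optimal location: km 6.

x = 6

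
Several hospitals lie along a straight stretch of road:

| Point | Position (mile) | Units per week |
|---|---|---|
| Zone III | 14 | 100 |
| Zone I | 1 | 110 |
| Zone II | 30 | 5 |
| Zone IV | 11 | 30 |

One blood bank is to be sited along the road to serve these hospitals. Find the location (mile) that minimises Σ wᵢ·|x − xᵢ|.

For a sum of weighted absolute distances on a line, the optimum is the weighted median (not the mean). Total weight W = 245; half-weight = 122.5.
Sort by position and accumulate weight:
  mile 1 (Zone I, w=110) → cum 110
  mile 11 (Zone IV, w=30) → cum 140  ≥ 122.5 → median here
  mile 14 (Zone III, w=100) → cum 240
  mile 30 (Zone II, w=5) → cum 245
Optimal location: mile 11.

x = 11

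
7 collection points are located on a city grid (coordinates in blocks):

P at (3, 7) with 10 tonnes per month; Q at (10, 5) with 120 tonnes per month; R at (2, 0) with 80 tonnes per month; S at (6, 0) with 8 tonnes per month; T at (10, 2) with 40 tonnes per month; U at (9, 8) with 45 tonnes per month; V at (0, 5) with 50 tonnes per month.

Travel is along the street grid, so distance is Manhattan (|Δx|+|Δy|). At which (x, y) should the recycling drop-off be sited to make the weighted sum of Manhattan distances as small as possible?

(9, 5)

Manhattan distance separates: Σwᵢ(|x−xᵢ|+|y−yᵢ|) = Σwᵢ|x−xᵢ| + Σwᵢ|y−yᵢ|, so x and y are optimised independently as 1-D weighted medians.
Total weight W = 353; half = 176.5.
x-coordinate, sorted with cumulative weight:
  x=0 (V, w=50) cum 50
  x=2 (R, w=80) cum 130
  x=3 (P, w=10) cum 140
  x=6 (S, w=8) cum 148
  x=9 (U, w=45) cum 193  ← median
  x=10 (Q, w=120) cum 313
  x=10 (T, w=40) cum 353
⇒ x* = 9
y-coordinate, sorted with cumulative weight:
  y=0 (R, w=80) cum 80
  y=0 (S, w=8) cum 88
  y=2 (T, w=40) cum 128
  y=5 (Q, w=120) cum 248  ← median
  y=5 (V, w=50) cum 298
  y=7 (P, w=10) cum 308
  y=8 (U, w=45) cum 353
⇒ y* = 5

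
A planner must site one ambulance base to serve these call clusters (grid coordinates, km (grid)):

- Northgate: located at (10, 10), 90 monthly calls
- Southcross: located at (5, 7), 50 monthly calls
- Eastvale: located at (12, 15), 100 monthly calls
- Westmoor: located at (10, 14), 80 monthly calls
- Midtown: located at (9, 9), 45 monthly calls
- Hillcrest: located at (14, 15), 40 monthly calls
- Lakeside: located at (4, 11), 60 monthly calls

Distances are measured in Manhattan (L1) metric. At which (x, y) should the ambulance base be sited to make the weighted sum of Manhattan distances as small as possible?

Manhattan distance separates: Σwᵢ(|x−xᵢ|+|y−yᵢ|) = Σwᵢ|x−xᵢ| + Σwᵢ|y−yᵢ|, so x and y are optimised independently as 1-D weighted medians.
Total weight W = 465; half = 232.5.
x-coordinate, sorted with cumulative weight:
  x=4 (Lakeside, w=60) cum 60
  x=5 (Southcross, w=50) cum 110
  x=9 (Midtown, w=45) cum 155
  x=10 (Northgate, w=90) cum 245  ← median
  x=10 (Westmoor, w=80) cum 325
  x=12 (Eastvale, w=100) cum 425
  x=14 (Hillcrest, w=40) cum 465
⇒ x* = 10
y-coordinate, sorted with cumulative weight:
  y=7 (Southcross, w=50) cum 50
  y=9 (Midtown, w=45) cum 95
  y=10 (Northgate, w=90) cum 185
  y=11 (Lakeside, w=60) cum 245  ← median
  y=14 (Westmoor, w=80) cum 325
  y=15 (Eastvale, w=100) cum 425
  y=15 (Hillcrest, w=40) cum 465
⇒ y* = 11

(10, 11)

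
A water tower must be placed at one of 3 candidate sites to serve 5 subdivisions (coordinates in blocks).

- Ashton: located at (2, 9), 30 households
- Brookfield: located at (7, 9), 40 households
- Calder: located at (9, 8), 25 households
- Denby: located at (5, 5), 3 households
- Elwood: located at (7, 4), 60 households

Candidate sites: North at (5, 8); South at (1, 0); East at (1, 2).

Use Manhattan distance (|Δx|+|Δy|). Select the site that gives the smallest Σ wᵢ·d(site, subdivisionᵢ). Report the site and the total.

North, total 709 blocks

Total weighted distance at each candidate:
  North (5, 8): total = 709
  South (1, 0): total = 1927
  East (1, 2): total = 1611
Minimum is at North with total 709 blocks.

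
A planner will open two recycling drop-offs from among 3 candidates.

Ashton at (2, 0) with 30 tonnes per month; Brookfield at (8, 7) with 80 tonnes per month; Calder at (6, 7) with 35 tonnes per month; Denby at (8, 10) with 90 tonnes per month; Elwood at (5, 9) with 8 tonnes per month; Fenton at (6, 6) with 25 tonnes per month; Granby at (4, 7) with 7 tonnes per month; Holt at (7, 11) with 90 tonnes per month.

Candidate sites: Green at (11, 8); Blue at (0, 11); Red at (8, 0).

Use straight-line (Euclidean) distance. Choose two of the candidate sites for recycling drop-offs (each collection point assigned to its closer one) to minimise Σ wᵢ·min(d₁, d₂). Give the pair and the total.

{Green, Red}, total 1618.7

Evaluate every pair (each demand assigned to the nearer of the two):
  {Green, Red}: total = 1618.7
  {Green, Blue}: total = 1758.7
  {Blue, Red}: total = 2588.8
Best pair: {Green, Red} with total 1618.7.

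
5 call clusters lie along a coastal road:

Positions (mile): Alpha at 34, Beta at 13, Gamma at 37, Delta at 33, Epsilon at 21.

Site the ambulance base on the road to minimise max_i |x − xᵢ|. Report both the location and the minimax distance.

location 25, max distance 12

The 1-center on a line is the midpoint of the two extreme points: leftmost at 13, rightmost at 37.
Optimal location = (13 + 37)/2 = 25; maximum distance = (37 − 13)/2 = 12.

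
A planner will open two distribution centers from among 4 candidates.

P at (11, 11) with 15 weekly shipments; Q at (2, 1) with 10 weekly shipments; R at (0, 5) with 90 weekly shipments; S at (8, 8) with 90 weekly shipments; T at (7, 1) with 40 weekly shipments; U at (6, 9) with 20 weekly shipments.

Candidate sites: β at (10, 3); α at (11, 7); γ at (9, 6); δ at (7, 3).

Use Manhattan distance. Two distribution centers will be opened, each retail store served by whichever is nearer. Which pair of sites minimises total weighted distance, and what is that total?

{γ, δ}, total 1455

Evaluate every pair (each demand assigned to the nearer of the two):
  {γ, δ}: total = 1455
  {α, δ}: total = 1520
  {β, γ}: total = 1695
  {α, γ}: total = 1750
  {β, δ}: total = 1775
  {β, α}: total = 1940
Best pair: {γ, δ} with total 1455.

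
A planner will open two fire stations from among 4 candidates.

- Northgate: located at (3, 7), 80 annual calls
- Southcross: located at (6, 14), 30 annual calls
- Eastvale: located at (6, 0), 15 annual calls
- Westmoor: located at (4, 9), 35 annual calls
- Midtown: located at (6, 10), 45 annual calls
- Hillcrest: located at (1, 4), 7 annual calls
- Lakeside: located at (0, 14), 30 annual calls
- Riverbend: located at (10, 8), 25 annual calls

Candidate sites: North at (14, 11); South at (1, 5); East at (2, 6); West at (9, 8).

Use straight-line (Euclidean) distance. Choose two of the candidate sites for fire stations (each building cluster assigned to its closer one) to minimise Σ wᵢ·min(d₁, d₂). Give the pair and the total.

{East, West}, total 999.0

Evaluate every pair (each demand assigned to the nearer of the two):
  {East, West}: total = 999.0
  {South, West}: total = 1174.5
  {North, East}: total = 1246.4
  {South, East}: total = 1328.8
  {North, South}: total = 1485.5
  {North, West}: total = 1568.9
Best pair: {East, West} with total 999.0.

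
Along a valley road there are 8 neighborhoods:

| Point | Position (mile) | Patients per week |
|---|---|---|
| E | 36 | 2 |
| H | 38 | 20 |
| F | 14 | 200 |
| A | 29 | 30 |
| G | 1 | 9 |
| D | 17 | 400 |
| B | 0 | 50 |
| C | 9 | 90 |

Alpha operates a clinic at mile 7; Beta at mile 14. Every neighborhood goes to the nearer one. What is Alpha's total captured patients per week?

The indifferent point is the midpoint (7+14)/2 = 10.5; neighborhoods left of it (closer to Alpha at 7) go to Alpha, those right go to Beta.
  B at 0 (w=50) → Alpha
  G at 1 (w=9) → Alpha
  C at 9 (w=90) → Alpha
  F at 14 (w=200) → Beta
  D at 17 (w=400) → Beta
  A at 29 (w=30) → Beta
  E at 36 (w=2) → Beta
  H at 38 (w=20) → Beta
Alpha captures 149; Beta captures 652.

149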